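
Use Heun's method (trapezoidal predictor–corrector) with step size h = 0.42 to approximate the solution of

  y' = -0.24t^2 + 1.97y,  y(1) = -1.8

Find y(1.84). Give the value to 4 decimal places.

-9.2503

Heun: k1 = f(t_n, y_n); k2 = f(t_n + h, y_n + h·k1); y_{n+1} = y_n + (h/2)·(k1 + k2).
t=1.000000, y=-1.800000:
  k1 = f(1.000000, -1.800000) = -3.786000
  k2 = f(1.420000, -3.390120) = -7.162472
  y ← -1.800000 + (0.42/2)·(-3.786000 + (-7.162472)) = -4.099179
t=1.420000, y=-4.099179:
  k1 = f(1.420000, -4.099179) = -8.559319
  k2 = f(1.840000, -7.694093) = -15.969908
  y ← -4.099179 + (0.42/2)·(-8.559319 + (-15.969908)) = -9.250317
y(1.84) ≈ -9.2503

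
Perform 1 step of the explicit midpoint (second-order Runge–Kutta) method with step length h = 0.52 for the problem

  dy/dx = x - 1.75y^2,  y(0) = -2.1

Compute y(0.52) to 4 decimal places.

Midpoint: k1 = f(x_n, y_n); k2 = f(x_n + h/2, y_n + (h/2)·k1); y_{n+1} = y_n + h·k2.
x=0.000000, y=-2.100000:
  k1 = f(0.000000, -2.100000) = -7.717500
  k2 = f(0.260000, -4.106550) = -29.251568
  y ← -2.100000 + 0.52·(-29.251568) = -17.310815
y(0.52) ≈ -17.3108

-17.3108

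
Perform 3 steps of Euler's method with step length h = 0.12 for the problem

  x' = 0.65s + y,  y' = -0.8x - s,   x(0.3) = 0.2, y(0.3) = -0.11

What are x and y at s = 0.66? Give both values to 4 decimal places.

0.2370, -0.3220

Euler on (x,y): x_{n+1} = x_n + h·x', y_{n+1} = y_n + h·y'.
0.300000: (0.200000, -0.110000); f=(0.085000, -0.460000) → (0.210200, -0.165200)
0.420000: (0.210200, -0.165200); f=(0.107800, -0.588160) → (0.223136, -0.235779)
0.540000: (0.223136, -0.235779); f=(0.115221, -0.718509) → (0.236962, -0.322000)
(x(0.66), y(0.66)) ≈ (0.2370, -0.3220)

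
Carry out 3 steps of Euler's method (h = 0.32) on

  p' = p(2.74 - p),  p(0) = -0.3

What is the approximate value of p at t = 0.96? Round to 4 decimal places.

-2.7736

Euler: p_{n+1} = p_n + h·f(t_n, p_n).
t=0.000000, p=-0.300000: f=-0.912000 → p ← -0.300000 + 0.32·(-0.912000) = -0.591840
t=0.320000, p=-0.591840: f=-1.971916 → p ← -0.591840 + 0.32·(-1.971916) = -1.222853
t=0.640000, p=-1.222853: f=-4.845988 → p ← -1.222853 + 0.32·(-4.845988) = -2.773569
p(0.96) ≈ -2.7736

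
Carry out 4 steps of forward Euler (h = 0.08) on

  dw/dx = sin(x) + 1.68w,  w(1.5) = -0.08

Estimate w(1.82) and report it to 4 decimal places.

0.2562

Euler: w_{n+1} = w_n + h·f(x_n, w_n).
x=1.500000, w=-0.080000: f=0.863095 → w ← -0.080000 + 0.08·0.863095 = -0.010952
x=1.580000, w=-0.010952: f=0.981558 → w ← -0.010952 + 0.08·0.981558 = 0.067572
x=1.660000, w=0.067572: f=1.109545 → w ← 0.067572 + 0.08·1.109545 = 0.156336
x=1.740000, w=0.156336: f=1.248363 → w ← 0.156336 + 0.08·1.248363 = 0.256205
w(1.82) ≈ 0.2562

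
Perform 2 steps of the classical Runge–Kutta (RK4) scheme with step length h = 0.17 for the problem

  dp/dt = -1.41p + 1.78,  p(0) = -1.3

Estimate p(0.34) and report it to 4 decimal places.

RK4: k1 = f(t_n, p_n); k2 = f(t_n + h/2, p_n + (h/2)·k1); k3 = f(t_n + h/2, p_n + (h/2)·k2); k4 = f(t_n + h, p_n + h·k3); p_{n+1} = p_n + (h/6)·(k1 + 2k2 + 2k3 + k4).
t=0.000000, p=-1.300000:
  k1 = f(0.000000, -1.300000) = 3.613000
  k2 = f(0.085000, -0.992895) = 3.179982
  k3 = f(0.085000, -1.029702) = 3.231879
  k4 = f(0.170000, -0.750581) = 2.838319
  p ← -1.300000 + (0.17/6)·(k1 + 2k2 + 2k3 + k4) = -0.753874
t=0.170000, p=-0.753874:
  k1 = f(0.170000, -0.753874) = 2.842962
  k2 = f(0.255000, -0.512222) = 2.502233
  k3 = f(0.255000, -0.541184) = 2.543069
  k4 = f(0.340000, -0.321552) = 2.233388
  p ← -0.753874 + (0.17/6)·(k1 + 2k2 + 2k3 + k4) = -0.324143
p(0.34) ≈ -0.3241

-0.3241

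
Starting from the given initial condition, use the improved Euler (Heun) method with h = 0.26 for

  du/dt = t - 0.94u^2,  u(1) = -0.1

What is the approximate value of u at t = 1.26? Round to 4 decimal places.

0.1895

Heun: k1 = f(t_n, u_n); k2 = f(t_n + h, u_n + h·k1); u_{n+1} = u_n + (h/2)·(k1 + k2).
t=1.000000, u=-0.100000:
  k1 = f(1.000000, -0.100000) = 0.990600
  k2 = f(1.260000, 0.157556) = 1.236666
  u ← -0.100000 + (0.26/2)·(0.990600 + 1.236666) = 0.189545
u(1.26) ≈ 0.1895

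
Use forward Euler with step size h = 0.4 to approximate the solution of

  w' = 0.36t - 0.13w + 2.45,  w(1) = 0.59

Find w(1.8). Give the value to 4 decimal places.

Euler: w_{n+1} = w_n + h·f(t_n, w_n).
t=1.000000, w=0.590000: f=2.733300 → w ← 0.590000 + 0.4·2.733300 = 1.683320
t=1.400000, w=1.683320: f=2.735168 → w ← 1.683320 + 0.4·2.735168 = 2.777387
w(1.8) ≈ 2.7774

2.7774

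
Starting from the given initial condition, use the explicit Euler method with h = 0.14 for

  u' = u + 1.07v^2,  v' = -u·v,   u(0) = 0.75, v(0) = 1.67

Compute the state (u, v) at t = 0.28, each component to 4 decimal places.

1.7856, 1.2283

Euler on (u,v): u_{n+1} = u_n + h·u', v_{n+1} = v_n + h·v'.
0.000000: (0.750000, 1.670000); f=(3.734123, -1.252500) → (1.272777, 1.494650)
0.140000: (1.272777, 1.494650); f=(3.663134, -1.902356) → (1.785616, 1.228320)
(u(0.28), v(0.28)) ≈ (1.7856, 1.2283)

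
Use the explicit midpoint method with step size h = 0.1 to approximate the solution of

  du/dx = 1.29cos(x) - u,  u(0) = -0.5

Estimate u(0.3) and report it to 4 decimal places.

Midpoint: k1 = f(x_n, u_n); k2 = f(x_n + h/2, u_n + (h/2)·k1); u_{n+1} = u_n + h·k2.
x=0.000000, u=-0.500000:
  k1 = f(0.000000, -0.500000) = 1.790000
  k2 = f(0.050000, -0.410500) = 1.698888
  u ← -0.500000 + 0.1·1.698888 = -0.330111
x=0.100000, u=-0.330111:
  k1 = f(0.100000, -0.330111) = 1.613667
  k2 = f(0.150000, -0.249428) = 1.524943
  u ← -0.330111 + 0.1·1.524943 = -0.177617
x=0.200000, u=-0.177617:
  k1 = f(0.200000, -0.177617) = 1.441903
  k2 = f(0.250000, -0.105522) = 1.355419
  u ← -0.177617 + 0.1·1.355419 = -0.042075
u(0.3) ≈ -0.0421

-0.0421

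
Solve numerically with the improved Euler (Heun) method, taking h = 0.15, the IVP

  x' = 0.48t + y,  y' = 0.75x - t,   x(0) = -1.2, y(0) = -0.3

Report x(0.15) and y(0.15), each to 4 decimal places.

-1.2497, -0.4488

Heun on (x,y): k1 = f(t_n, state_n); k2 = f(t_n + h, state_n + h·k1); state_{n+1} = state_n + (h/2)·(k1 + k2).
0.000000: (-1.200000, -0.300000)
  k1 = (-0.300000, -0.900000)
  predictor → (-1.245000, -0.435000)
  k2 = (-0.363000, -1.083750)
  → (-1.249725, -0.448781)
(x(0.15), y(0.15)) ≈ (-1.2497, -0.4488)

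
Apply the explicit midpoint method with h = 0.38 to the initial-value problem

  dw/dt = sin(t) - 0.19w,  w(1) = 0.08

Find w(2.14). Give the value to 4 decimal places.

1.0404

Midpoint: k1 = f(t_n, w_n); k2 = f(t_n + h/2, w_n + (h/2)·k1); w_{n+1} = w_n + h·k2.
t=1.000000, w=0.080000:
  k1 = f(1.000000, 0.080000) = 0.826271
  k2 = f(1.190000, 0.236991) = 0.883341
  w ← 0.080000 + 0.38·0.883341 = 0.415669
t=1.380000, w=0.415669:
  k1 = f(1.380000, 0.415669) = 0.902876
  k2 = f(1.570000, 0.587216) = 0.888429
  w ← 0.415669 + 0.38·0.888429 = 0.753272
t=1.760000, w=0.753272:
  k1 = f(1.760000, 0.753272) = 0.839033
  k2 = f(1.950000, 0.912689) = 0.755549
  w ← 0.753272 + 0.38·0.755549 = 1.040381
w(2.14) ≈ 1.0404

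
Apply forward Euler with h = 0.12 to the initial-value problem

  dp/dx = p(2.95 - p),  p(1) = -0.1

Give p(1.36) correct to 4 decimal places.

Euler: p_{n+1} = p_n + h·f(x_n, p_n).
x=1.000000, p=-0.100000: f=-0.305000 → p ← -0.100000 + 0.12·(-0.305000) = -0.136600
x=1.120000, p=-0.136600: f=-0.421630 → p ← -0.136600 + 0.12·(-0.421630) = -0.187196
x=1.240000, p=-0.187196: f=-0.587269 → p ← -0.187196 + 0.12·(-0.587269) = -0.257668
p(1.36) ≈ -0.2577

-0.2577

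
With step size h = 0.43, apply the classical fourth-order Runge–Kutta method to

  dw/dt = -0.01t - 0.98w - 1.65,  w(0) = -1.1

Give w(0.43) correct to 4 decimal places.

-1.3015

RK4: k1 = f(t_n, w_n); k2 = f(t_n + h/2, w_n + (h/2)·k1); k3 = f(t_n + h/2, w_n + (h/2)·k2); k4 = f(t_n + h, w_n + h·k3); w_{n+1} = w_n + (h/6)·(k1 + 2k2 + 2k3 + k4).
t=0.000000, w=-1.100000:
  k1 = f(0.000000, -1.100000) = -0.572000
  k2 = f(0.215000, -1.222980) = -0.453630
  k3 = f(0.215000, -1.197530) = -0.478570
  k4 = f(0.430000, -1.305785) = -0.374630
  w ← -1.100000 + (0.43/6)·(k1 + 2k2 + 2k3 + k4) = -1.301457
w(0.43) ≈ -1.3015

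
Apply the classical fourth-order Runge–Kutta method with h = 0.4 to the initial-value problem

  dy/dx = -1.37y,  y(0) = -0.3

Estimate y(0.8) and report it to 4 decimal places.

RK4: k1 = f(x_n, y_n); k2 = f(x_n + h/2, y_n + (h/2)·k1); k3 = f(x_n + h/2, y_n + (h/2)·k2); k4 = f(x_n + h, y_n + h·k3); y_{n+1} = y_n + (h/6)·(k1 + 2k2 + 2k3 + k4).
x=0.000000, y=-0.300000:
  k1 = f(0.000000, -0.300000) = 0.411000
  k2 = f(0.200000, -0.217800) = 0.298386
  k3 = f(0.200000, -0.240323) = 0.329242
  k4 = f(0.400000, -0.168303) = 0.230575
  y ← -0.300000 + (0.4/6)·(k1 + 2k2 + 2k3 + k4) = -0.173545
x=0.400000, y=-0.173545:
  k1 = f(0.400000, -0.173545) = 0.237756
  k2 = f(0.600000, -0.125993) = 0.172611
  k3 = f(0.600000, -0.139022) = 0.190461
  k4 = f(0.800000, -0.097360) = 0.133384
  y ← -0.173545 + (0.4/6)·(k1 + 2k2 + 2k3 + k4) = -0.100392
y(0.8) ≈ -0.1004

-0.1004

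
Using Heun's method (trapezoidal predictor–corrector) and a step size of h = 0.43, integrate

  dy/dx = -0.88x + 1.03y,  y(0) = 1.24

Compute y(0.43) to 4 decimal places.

1.8295

Heun: k1 = f(x_n, y_n); k2 = f(x_n + h, y_n + h·k1); y_{n+1} = y_n + (h/2)·(k1 + k2).
x=0.000000, y=1.240000:
  k1 = f(0.000000, 1.240000) = 1.277200
  k2 = f(0.430000, 1.789196) = 1.464472
  y ← 1.240000 + (0.43/2)·(1.277200 + 1.464472) = 1.829459
y(0.43) ≈ 1.8295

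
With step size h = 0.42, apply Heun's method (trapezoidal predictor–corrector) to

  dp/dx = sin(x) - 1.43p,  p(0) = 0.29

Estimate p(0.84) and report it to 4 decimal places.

0.3377

Heun: k1 = f(x_n, p_n); k2 = f(x_n + h, p_n + h·k1); p_{n+1} = p_n + (h/2)·(k1 + k2).
x=0.000000, p=0.290000:
  k1 = f(0.000000, 0.290000) = -0.414700
  k2 = f(0.420000, 0.115826) = 0.242129
  p ← 0.290000 + (0.42/2)·(-0.414700 + 0.242129) = 0.253760
x=0.420000, p=0.253760:
  k1 = f(0.420000, 0.253760) = 0.044883
  k2 = f(0.840000, 0.272611) = 0.354809
  p ← 0.253760 + (0.42/2)·(0.044883 + 0.354809) = 0.337696
p(0.84) ≈ 0.3377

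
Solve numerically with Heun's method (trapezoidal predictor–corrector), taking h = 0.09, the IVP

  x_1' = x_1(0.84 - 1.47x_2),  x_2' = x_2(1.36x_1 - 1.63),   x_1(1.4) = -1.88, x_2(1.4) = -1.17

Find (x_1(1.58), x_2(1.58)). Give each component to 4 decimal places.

-2.6865, -0.5148

Heun on (x_1,x_2): k1 = f(t_n, state_n); k2 = f(t_n + h, state_n + h·k1); state_{n+1} = state_n + (h/2)·(k1 + k2).
1.400000: (-1.880000, -1.170000)
  k1 = (-4.812612, 4.898556)
  predictor → (-2.313135, -0.729130)
  k2 = (-4.422300, 3.482225)
  → (-2.295571, -0.792865)
1.490000: (-2.295571, -0.792865)
  k1 = (-4.603794, 3.767675)
  predictor → (-2.709912, -0.453774)
  k2 = (-4.083968, 2.412027)
  → (-2.686520, -0.514778)
(x_1(1.58), x_2(1.58)) ≈ (-2.6865, -0.5148)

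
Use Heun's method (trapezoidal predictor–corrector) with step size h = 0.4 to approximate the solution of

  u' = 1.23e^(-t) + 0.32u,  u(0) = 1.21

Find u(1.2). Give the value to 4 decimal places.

2.8816

Heun: k1 = f(t_n, u_n); k2 = f(t_n + h, u_n + h·k1); u_{n+1} = u_n + (h/2)·(k1 + k2).
t=0.000000, u=1.210000:
  k1 = f(0.000000, 1.210000) = 1.617200
  k2 = f(0.400000, 1.856880) = 1.418695
  u ← 1.210000 + (0.4/2)·(1.617200 + 1.418695) = 1.817179
t=0.400000, u=1.817179:
  k1 = f(0.400000, 1.817179) = 1.405991
  k2 = f(0.800000, 2.379575) = 1.314139
  u ← 1.817179 + (0.4/2)·(1.405991 + 1.314139) = 2.361205
t=0.800000, u=2.361205:
  k1 = f(0.800000, 2.361205) = 1.308260
  k2 = f(1.200000, 2.884509) = 1.293512
  u ← 2.361205 + (0.4/2)·(1.308260 + 1.293512) = 2.881559
u(1.2) ≈ 2.8816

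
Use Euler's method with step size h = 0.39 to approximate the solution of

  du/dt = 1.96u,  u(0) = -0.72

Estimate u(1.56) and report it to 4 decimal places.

Euler: u_{n+1} = u_n + h·f(t_n, u_n).
t=0.000000, u=-0.720000: f=-1.411200 → u ← -0.720000 + 0.39·(-1.411200) = -1.270368
t=0.390000, u=-1.270368: f=-2.489921 → u ← -1.270368 + 0.39·(-2.489921) = -2.241437
t=0.780000, u=-2.241437: f=-4.393217 → u ← -2.241437 + 0.39·(-4.393217) = -3.954792
t=1.170000, u=-3.954792: f=-7.751392 → u ← -3.954792 + 0.39·(-7.751392) = -6.977835
u(1.56) ≈ -6.9778

-6.9778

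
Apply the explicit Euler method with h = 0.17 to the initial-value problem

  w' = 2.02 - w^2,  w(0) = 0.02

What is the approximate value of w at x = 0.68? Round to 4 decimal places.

1.1387

Euler: w_{n+1} = w_n + h·f(x_n, w_n).
x=0.000000, w=0.020000: f=2.019600 → w ← 0.020000 + 0.17·2.019600 = 0.363332
x=0.170000, w=0.363332: f=1.887990 → w ← 0.363332 + 0.17·1.887990 = 0.684290
x=0.340000, w=0.684290: f=1.551747 → w ← 0.684290 + 0.17·1.551747 = 0.948087
x=0.510000, w=0.948087: f=1.121131 → w ← 0.948087 + 0.17·1.121131 = 1.138679
w(0.68) ≈ 1.1387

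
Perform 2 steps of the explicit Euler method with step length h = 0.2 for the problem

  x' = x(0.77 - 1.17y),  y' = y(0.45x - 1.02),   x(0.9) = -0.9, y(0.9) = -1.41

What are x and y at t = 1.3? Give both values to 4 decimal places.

Euler on (x,y): x_{n+1} = x_n + h·x', y_{n+1} = y_n + h·y'.
0.900000: (-0.900000, -1.410000); f=(-2.177730, 2.009250) → (-1.335546, -1.008150)
1.100000: (-1.335546, -1.008150); f=(-2.603694, 1.634207) → (-1.856285, -0.681309)
(x(1.3), y(1.3)) ≈ (-1.8563, -0.6813)

-1.8563, -0.6813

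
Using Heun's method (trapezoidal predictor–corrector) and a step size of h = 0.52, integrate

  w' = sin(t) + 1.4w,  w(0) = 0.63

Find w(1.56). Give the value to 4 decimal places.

Heun: k1 = f(t_n, w_n); k2 = f(t_n + h, w_n + h·k1); w_{n+1} = w_n + (h/2)·(k1 + k2).
t=0.000000, w=0.630000:
  k1 = f(0.000000, 0.630000) = 0.882000
  k2 = f(0.520000, 1.088640) = 2.020976
  w ← 0.630000 + (0.52/2)·(0.882000 + 2.020976) = 1.384774
t=0.520000, w=1.384774:
  k1 = f(0.520000, 1.384774) = 2.435563
  k2 = f(1.040000, 2.651267) = 4.574178
  w ← 1.384774 + (0.52/2)·(2.435563 + 4.574178) = 3.207307
t=1.040000, w=3.207307:
  k1 = f(1.040000, 3.207307) = 5.352633
  k2 = f(1.560000, 5.990676) = 9.386888
  w ← 3.207307 + (0.52/2)·(5.352633 + 9.386888) = 7.039582
w(1.56) ≈ 7.0396

7.0396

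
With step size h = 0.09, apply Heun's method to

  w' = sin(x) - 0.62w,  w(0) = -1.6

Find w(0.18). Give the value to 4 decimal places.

-1.4154

Heun: k1 = f(x_n, w_n); k2 = f(x_n + h, w_n + h·k1); w_{n+1} = w_n + (h/2)·(k1 + k2).
x=0.000000, w=-1.600000:
  k1 = f(0.000000, -1.600000) = 0.992000
  k2 = f(0.090000, -1.510720) = 1.026525
  w ← -1.600000 + (0.09/2)·(0.992000 + 1.026525) = -1.509166
x=0.090000, w=-1.509166:
  k1 = f(0.090000, -1.509166) = 1.025562
  k2 = f(0.180000, -1.416866) = 1.057486
  w ← -1.509166 + (0.09/2)·(1.025562 + 1.057486) = -1.415429
w(0.18) ≈ -1.4154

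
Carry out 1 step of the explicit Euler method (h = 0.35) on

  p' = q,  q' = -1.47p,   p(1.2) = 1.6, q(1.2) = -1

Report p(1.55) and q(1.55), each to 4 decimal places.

Euler on (p,q): p_{n+1} = p_n + h·p', q_{n+1} = q_n + h·q'.
1.200000: (1.600000, -1.000000); f=(-1.000000, -2.352000) → (1.250000, -1.823200)
(p(1.55), q(1.55)) ≈ (1.2500, -1.8232)

1.2500, -1.8232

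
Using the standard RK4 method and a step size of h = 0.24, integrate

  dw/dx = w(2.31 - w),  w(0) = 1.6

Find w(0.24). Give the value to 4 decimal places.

RK4: k1 = f(x_n, w_n); k2 = f(x_n + h/2, w_n + (h/2)·k1); k3 = f(x_n + h/2, w_n + (h/2)·k2); k4 = f(x_n + h, w_n + h·k3); w_{n+1} = w_n + (h/6)·(k1 + 2k2 + 2k3 + k4).
x=0.000000, w=1.600000:
  k1 = f(0.000000, 1.600000) = 1.136000
  k2 = f(0.120000, 1.736320) = 0.996092
  k3 = f(0.120000, 1.719531) = 1.015330
  k4 = f(0.240000, 1.843679) = 0.859746
  w ← 1.600000 + (0.24/6)·(k1 + 2k2 + 2k3 + k4) = 1.840744
w(0.24) ≈ 1.8407

1.8407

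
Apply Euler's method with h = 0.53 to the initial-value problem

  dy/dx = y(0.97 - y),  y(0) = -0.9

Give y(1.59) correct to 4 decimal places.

Euler: y_{n+1} = y_n + h·f(x_n, y_n).
x=0.000000, y=-0.900000: f=-1.683000 → y ← -0.900000 + 0.53·(-1.683000) = -1.791990
x=0.530000, y=-1.791990: f=-4.949458 → y ← -1.791990 + 0.53·(-4.949458) = -4.415203
x=1.060000, y=-4.415203: f=-23.776764 → y ← -4.415203 + 0.53·(-23.776764) = -17.016888
y(1.59) ≈ -17.0169

-17.0169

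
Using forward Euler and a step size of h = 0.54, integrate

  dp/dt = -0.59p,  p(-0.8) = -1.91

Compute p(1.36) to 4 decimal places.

-0.4118

Euler: p_{n+1} = p_n + h·f(t_n, p_n).
t=-0.800000, p=-1.910000: f=1.126900 → p ← -1.910000 + 0.54·1.126900 = -1.301474
t=-0.260000, p=-1.301474: f=0.767870 → p ← -1.301474 + 0.54·0.767870 = -0.886824
t=0.280000, p=-0.886824: f=0.523226 → p ← -0.886824 + 0.54·0.523226 = -0.604282
t=0.820000, p=-0.604282: f=0.356526 → p ← -0.604282 + 0.54·0.356526 = -0.411758
p(1.36) ≈ -0.4118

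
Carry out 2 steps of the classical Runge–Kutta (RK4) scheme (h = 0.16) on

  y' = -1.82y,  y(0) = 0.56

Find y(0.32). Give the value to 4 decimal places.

0.3128

RK4: k1 = f(x_n, y_n); k2 = f(x_n + h/2, y_n + (h/2)·k1); k3 = f(x_n + h/2, y_n + (h/2)·k2); k4 = f(x_n + h, y_n + h·k3); y_{n+1} = y_n + (h/6)·(k1 + 2k2 + 2k3 + k4).
x=0.000000, y=0.560000:
  k1 = f(0.000000, 0.560000) = -1.019200
  k2 = f(0.080000, 0.478464) = -0.870804
  k3 = f(0.080000, 0.490336) = -0.892411
  k4 = f(0.160000, 0.417214) = -0.759330
  y ← 0.560000 + (0.16/6)·(k1 + 2k2 + 2k3 + k4) = 0.418534
x=0.160000, y=0.418534:
  k1 = f(0.160000, 0.418534) = -0.761733
  k2 = f(0.240000, 0.357596) = -0.650824
  k3 = f(0.240000, 0.366468) = -0.666973
  k4 = f(0.320000, 0.311819) = -0.567510
  y ← 0.418534 + (0.16/6)·(k1 + 2k2 + 2k3 + k4) = 0.312805
y(0.32) ≈ 0.3128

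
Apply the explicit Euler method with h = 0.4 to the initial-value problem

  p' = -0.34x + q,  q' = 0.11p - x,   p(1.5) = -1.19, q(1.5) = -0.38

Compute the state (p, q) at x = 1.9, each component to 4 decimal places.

-1.5460, -1.0324

Euler on (p,q): p_{n+1} = p_n + h·p', q_{n+1} = q_n + h·q'.
1.500000: (-1.190000, -0.380000); f=(-0.890000, -1.630900) → (-1.546000, -1.032360)
(p(1.9), q(1.9)) ≈ (-1.5460, -1.0324)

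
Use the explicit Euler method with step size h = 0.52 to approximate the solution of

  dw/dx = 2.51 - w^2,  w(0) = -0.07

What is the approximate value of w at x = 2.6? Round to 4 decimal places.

Euler: w_{n+1} = w_n + h·f(x_n, w_n).
x=0.000000, w=-0.070000: f=2.505100 → w ← -0.070000 + 0.52·2.505100 = 1.232652
x=0.520000, w=1.232652: f=0.990569 → w ← 1.232652 + 0.52·0.990569 = 1.747748
x=1.040000, w=1.747748: f=-0.544623 → w ← 1.747748 + 0.52·(-0.544623) = 1.464544
x=1.560000, w=1.464544: f=0.365111 → w ← 1.464544 + 0.52·0.365111 = 1.654402
x=2.080000, w=1.654402: f=-0.227045 → w ← 1.654402 + 0.52·(-0.227045) = 1.536338
w(2.6) ≈ 1.5363

1.5363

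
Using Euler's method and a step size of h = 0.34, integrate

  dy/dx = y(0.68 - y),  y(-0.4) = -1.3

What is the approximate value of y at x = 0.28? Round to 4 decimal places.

Euler: y_{n+1} = y_n + h·f(x_n, y_n).
x=-0.400000, y=-1.300000: f=-2.574000 → y ← -1.300000 + 0.34·(-2.574000) = -2.175160
x=-0.060000, y=-2.175160: f=-6.210430 → y ← -2.175160 + 0.34·(-6.210430) = -4.286706
y(0.28) ≈ -4.2867

-4.2867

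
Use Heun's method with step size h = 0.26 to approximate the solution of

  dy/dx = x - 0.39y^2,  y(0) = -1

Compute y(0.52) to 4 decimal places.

Heun: k1 = f(x_n, y_n); k2 = f(x_n + h, y_n + h·k1); y_{n+1} = y_n + (h/2)·(k1 + k2).
x=0.000000, y=-1.000000:
  k1 = f(0.000000, -1.000000) = -0.390000
  k2 = f(0.260000, -1.101400) = -0.213102
  y ← -1.000000 + (0.26/2)·(-0.390000 + (-0.213102)) = -1.078403
x=0.260000, y=-1.078403:
  k1 = f(0.260000, -1.078403) = -0.193552
  k2 = f(0.520000, -1.128727) = 0.023131
  y ← -1.078403 + (0.26/2)·(-0.193552 + 0.023131) = -1.100558
y(0.52) ≈ -1.1006

-1.1006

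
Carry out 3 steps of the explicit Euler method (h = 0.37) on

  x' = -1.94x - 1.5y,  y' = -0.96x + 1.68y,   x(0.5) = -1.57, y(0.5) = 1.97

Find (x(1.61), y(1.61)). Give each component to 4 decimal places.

-4.3899, 11.6454

Euler on (x,y): x_{n+1} = x_n + h·x', y_{n+1} = y_n + h·y'.
0.500000: (-1.570000, 1.970000); f=(0.090800, 4.816800) → (-1.536404, 3.752216)
0.870000: (-1.536404, 3.752216); f=(-2.647700, 7.778671) → (-2.516053, 6.630324)
1.240000: (-2.516053, 6.630324); f=(-5.064343, 13.554356) → (-4.389860, 11.645436)
(x(1.61), y(1.61)) ≈ (-4.3899, 11.6454)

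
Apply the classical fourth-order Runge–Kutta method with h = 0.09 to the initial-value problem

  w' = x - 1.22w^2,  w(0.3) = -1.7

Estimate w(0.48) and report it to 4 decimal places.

-2.5972

RK4: k1 = f(x_n, w_n); k2 = f(x_n + h/2, w_n + (h/2)·k1); k3 = f(x_n + h/2, w_n + (h/2)·k2); k4 = f(x_n + h, w_n + h·k3); w_{n+1} = w_n + (h/6)·(k1 + 2k2 + 2k3 + k4).
x=0.300000, w=-1.700000:
  k1 = f(0.300000, -1.700000) = -3.225800
  k2 = f(0.345000, -1.845161) = -3.808635
  k3 = f(0.345000, -1.871389) = -3.927556
  k4 = f(0.390000, -2.053480) = -4.754472
  w ← -1.700000 + (0.09/6)·(k1 + 2k2 + 2k3 + k4) = -2.051790
x=0.390000, w=-2.051790:
  k1 = f(0.390000, -2.051790) = -4.746007
  k2 = f(0.435000, -2.265360) = -5.825865
  k3 = f(0.435000, -2.313954) = -6.097346
  k4 = f(0.480000, -2.600551) = -7.770696
  w ← -2.051790 + (0.09/6)·(k1 + 2k2 + 2k3 + k4) = -2.597237
w(0.48) ≈ -2.5972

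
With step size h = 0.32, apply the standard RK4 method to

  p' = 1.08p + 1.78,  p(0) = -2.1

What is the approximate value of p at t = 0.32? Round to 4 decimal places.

RK4: k1 = f(t_n, p_n); k2 = f(t_n + h/2, p_n + (h/2)·k1); k3 = f(t_n + h/2, p_n + (h/2)·k2); k4 = f(t_n + h, p_n + h·k3); p_{n+1} = p_n + (h/6)·(k1 + 2k2 + 2k3 + k4).
t=0.000000, p=-2.100000:
  k1 = f(0.000000, -2.100000) = -0.488000
  k2 = f(0.160000, -2.178080) = -0.572326
  k3 = f(0.160000, -2.191572) = -0.586898
  k4 = f(0.320000, -2.287807) = -0.690832
  p ← -2.100000 + (0.32/6)·(k1 + 2k2 + 2k3 + k4) = -2.286522
p(0.32) ≈ -2.2865

-2.2865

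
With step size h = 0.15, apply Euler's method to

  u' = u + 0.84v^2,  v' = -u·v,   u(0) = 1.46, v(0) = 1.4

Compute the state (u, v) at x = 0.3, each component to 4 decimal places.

2.3655, 0.7775

Euler on (u,v): u_{n+1} = u_n + h·u', v_{n+1} = v_n + h·v'.
0.000000: (1.460000, 1.400000); f=(3.106400, -2.044000) → (1.925960, 1.093400)
0.150000: (1.925960, 1.093400); f=(2.930200, -2.105845) → (2.365490, 0.777523)
(u(0.3), v(0.3)) ≈ (2.3655, 0.7775)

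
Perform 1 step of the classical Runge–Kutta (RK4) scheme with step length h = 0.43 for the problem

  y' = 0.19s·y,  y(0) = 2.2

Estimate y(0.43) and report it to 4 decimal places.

RK4: k1 = f(s_n, y_n); k2 = f(s_n + h/2, y_n + (h/2)·k1); k3 = f(s_n + h/2, y_n + (h/2)·k2); k4 = f(s_n + h, y_n + h·k3); y_{n+1} = y_n + (h/6)·(k1 + 2k2 + 2k3 + k4).
s=0.000000, y=2.200000:
  k1 = f(0.000000, 2.200000) = 0.000000
  k2 = f(0.215000, 2.200000) = 0.089870
  k3 = f(0.215000, 2.219322) = 0.090659
  k4 = f(0.430000, 2.238984) = 0.182925
  y ← 2.200000 + (0.43/6)·(k1 + 2k2 + 2k3 + k4) = 2.238985
y(0.43) ≈ 2.2390

2.2390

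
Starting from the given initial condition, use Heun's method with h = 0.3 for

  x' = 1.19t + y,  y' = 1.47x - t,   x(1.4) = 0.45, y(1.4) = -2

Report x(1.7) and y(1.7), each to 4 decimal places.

0.3701, -2.2886

Heun on (x,y): k1 = f(t_n, state_n); k2 = f(t_n + h, state_n + h·k1); state_{n+1} = state_n + (h/2)·(k1 + k2).
1.400000: (0.450000, -2.000000)
  k1 = (-0.334000, -0.738500)
  predictor → (0.349800, -2.221550)
  k2 = (-0.198550, -1.185794)
  → (0.370117, -2.288644)
(x(1.7), y(1.7)) ≈ (0.3701, -2.2886)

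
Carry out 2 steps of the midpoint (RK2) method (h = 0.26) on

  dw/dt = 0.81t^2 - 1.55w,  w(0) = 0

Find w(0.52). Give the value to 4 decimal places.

Midpoint: k1 = f(t_n, w_n); k2 = f(t_n + h/2, w_n + (h/2)·k1); w_{n+1} = w_n + h·k2.
t=0.000000, w=0.000000:
  k1 = f(0.000000, 0.000000) = 0.000000
  k2 = f(0.130000, 0.000000) = 0.013689
  w ← 0.000000 + 0.26·0.013689 = 0.003559
t=0.260000, w=0.003559:
  k1 = f(0.260000, 0.003559) = 0.049239
  k2 = f(0.390000, 0.009960) = 0.107763
  w ← 0.003559 + 0.26·0.107763 = 0.031577
w(0.52) ≈ 0.0316

0.0316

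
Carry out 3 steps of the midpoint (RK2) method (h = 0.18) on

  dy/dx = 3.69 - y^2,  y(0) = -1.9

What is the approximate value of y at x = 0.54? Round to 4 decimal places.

-1.7744

Midpoint: k1 = f(x_n, y_n); k2 = f(x_n + h/2, y_n + (h/2)·k1); y_{n+1} = y_n + h·k2.
x=0.000000, y=-1.900000:
  k1 = f(0.000000, -1.900000) = 0.080000
  k2 = f(0.090000, -1.892800) = 0.107308
  y ← -1.900000 + 0.18·0.107308 = -1.880685
x=0.180000, y=-1.880685:
  k1 = f(0.180000, -1.880685) = 0.153026
  k2 = f(0.270000, -1.866912) = 0.204639
  y ← -1.880685 + 0.18·0.204639 = -1.843850
x=0.360000, y=-1.843850:
  k1 = f(0.360000, -1.843850) = 0.290219
  k2 = f(0.450000, -1.817730) = 0.385858
  y ← -1.843850 + 0.18·0.385858 = -1.774395
y(0.54) ≈ -1.7744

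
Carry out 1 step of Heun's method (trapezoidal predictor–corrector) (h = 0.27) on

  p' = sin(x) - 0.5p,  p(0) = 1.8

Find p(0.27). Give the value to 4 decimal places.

Heun: k1 = f(x_n, p_n); k2 = f(x_n + h, p_n + h·k1); p_{n+1} = p_n + (h/2)·(k1 + k2).
x=0.000000, p=1.800000:
  k1 = f(0.000000, 1.800000) = -0.900000
  k2 = f(0.270000, 1.557000) = -0.511769
  p ← 1.800000 + (0.27/2)·(-0.900000 + (-0.511769)) = 1.609411
p(0.27) ≈ 1.6094

1.6094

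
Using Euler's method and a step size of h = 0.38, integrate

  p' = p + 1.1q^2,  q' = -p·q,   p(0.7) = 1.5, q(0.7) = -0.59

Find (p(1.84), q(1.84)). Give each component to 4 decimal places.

Euler on (p,q): p_{n+1} = p_n + h·p', q_{n+1} = q_n + h·q'.
0.700000: (1.500000, -0.590000); f=(1.882910, 0.885000) → (2.215506, -0.253700)
1.080000: (2.215506, -0.253700); f=(2.286306, 0.562074) → (3.084302, -0.040112)
1.460000: (3.084302, -0.040112); f=(3.086072, 0.123717) → (4.257009, 0.006901)
(p(1.84), q(1.84)) ≈ (4.2570, 0.0069)

4.2570, 0.0069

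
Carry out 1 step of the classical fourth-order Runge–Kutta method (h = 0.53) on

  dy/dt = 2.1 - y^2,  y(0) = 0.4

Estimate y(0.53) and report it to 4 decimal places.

1.1229

RK4: k1 = f(t_n, y_n); k2 = f(t_n + h/2, y_n + (h/2)·k1); k3 = f(t_n + h/2, y_n + (h/2)·k2); k4 = f(t_n + h, y_n + h·k3); y_{n+1} = y_n + (h/6)·(k1 + 2k2 + 2k3 + k4).
t=0.000000, y=0.400000:
  k1 = f(0.000000, 0.400000) = 1.940000
  k2 = f(0.265000, 0.914100) = 1.264421
  k3 = f(0.265000, 0.735072) = 1.559670
  k4 = f(0.530000, 1.226625) = 0.595391
  y ← 0.400000 + (0.53/6)·(k1 + 2k2 + 2k3 + k4) = 1.122882
y(0.53) ≈ 1.1229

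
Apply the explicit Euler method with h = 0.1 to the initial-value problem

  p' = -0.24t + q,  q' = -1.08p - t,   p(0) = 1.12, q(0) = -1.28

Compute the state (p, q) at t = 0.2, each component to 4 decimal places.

0.8495, -1.5181

Euler on (p,q): p_{n+1} = p_n + h·p', q_{n+1} = q_n + h·q'.
0.000000: (1.120000, -1.280000); f=(-1.280000, -1.209600) → (0.992000, -1.400960)
0.100000: (0.992000, -1.400960); f=(-1.424960, -1.171360) → (0.849504, -1.518096)
(p(0.2), q(0.2)) ≈ (0.8495, -1.5181)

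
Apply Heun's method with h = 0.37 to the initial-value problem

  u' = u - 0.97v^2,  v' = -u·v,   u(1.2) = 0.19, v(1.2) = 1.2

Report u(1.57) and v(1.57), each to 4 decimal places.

Heun on (u,v): k1 = f(x_n, state_n); k2 = f(x_n + h, state_n + h·k1); state_{n+1} = state_n + (h/2)·(k1 + k2).
1.200000: (0.190000, 1.200000)
  k1 = (-1.206800, -0.228000)
  predictor → (-0.256516, 1.115640)
  k2 = (-1.463829, 0.286180)
  → (-0.304066, 1.210763)
(u(1.57), v(1.57)) ≈ (-0.3041, 1.2108)

-0.3041, 1.2108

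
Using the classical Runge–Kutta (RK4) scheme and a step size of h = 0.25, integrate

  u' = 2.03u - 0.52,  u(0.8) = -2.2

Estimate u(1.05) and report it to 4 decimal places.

-3.8231

RK4: k1 = f(s_n, u_n); k2 = f(s_n + h/2, u_n + (h/2)·k1); k3 = f(s_n + h/2, u_n + (h/2)·k2); k4 = f(s_n + h, u_n + h·k3); u_{n+1} = u_n + (h/6)·(k1 + 2k2 + 2k3 + k4).
s=0.800000, u=-2.200000:
  k1 = f(0.800000, -2.200000) = -4.986000
  k2 = f(0.925000, -2.823250) = -6.251197
  k3 = f(0.925000, -2.981400) = -6.572241
  k4 = f(1.050000, -3.843060) = -8.321412
  u ← -2.200000 + (0.25/6)·(k1 + 2k2 + 2k3 + k4) = -3.823095
u(1.05) ≈ -3.8231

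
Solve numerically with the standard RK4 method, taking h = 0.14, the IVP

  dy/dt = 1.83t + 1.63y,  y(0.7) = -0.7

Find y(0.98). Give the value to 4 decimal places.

RK4: k1 = f(t_n, y_n); k2 = f(t_n + h/2, y_n + (h/2)·k1); k3 = f(t_n + h/2, y_n + (h/2)·k2); k4 = f(t_n + h, y_n + h·k3); y_{n+1} = y_n + (h/6)·(k1 + 2k2 + 2k3 + k4).
t=0.700000, y=-0.700000:
  k1 = f(0.700000, -0.700000) = 0.140000
  k2 = f(0.770000, -0.690200) = 0.284074
  k3 = f(0.770000, -0.680115) = 0.300513
  k4 = f(0.840000, -0.657928) = 0.464777
  y ← -0.700000 + (0.14/6)·(k1 + 2k2 + 2k3 + k4) = -0.658608
t=0.840000, y=-0.658608:
  k1 = f(0.840000, -0.658608) = 0.463669
  k2 = f(0.910000, -0.626151) = 0.644674
  k3 = f(0.910000, -0.613481) = 0.665327
  k4 = f(0.980000, -0.565462) = 0.871697
  y ← -0.658608 + (0.14/6)·(k1 + 2k2 + 2k3 + k4) = -0.566316
y(0.98) ≈ -0.5663

-0.5663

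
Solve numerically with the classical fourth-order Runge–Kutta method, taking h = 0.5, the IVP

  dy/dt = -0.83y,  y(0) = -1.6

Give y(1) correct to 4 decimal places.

RK4: k1 = f(t_n, y_n); k2 = f(t_n + h/2, y_n + (h/2)·k1); k3 = f(t_n + h/2, y_n + (h/2)·k2); k4 = f(t_n + h, y_n + h·k3); y_{n+1} = y_n + (h/6)·(k1 + 2k2 + 2k3 + k4).
t=0.000000, y=-1.600000:
  k1 = f(0.000000, -1.600000) = 1.328000
  k2 = f(0.250000, -1.268000) = 1.052440
  k3 = f(0.250000, -1.336890) = 1.109619
  k4 = f(0.500000, -1.045191) = 0.867508
  y ← -1.600000 + (0.5/6)·(k1 + 2k2 + 2k3 + k4) = -1.056698
t=0.500000, y=-1.056698:
  k1 = f(0.500000, -1.056698) = 0.877059
  k2 = f(0.750000, -0.837433) = 0.695069
  k3 = f(0.750000, -0.882931) = 0.732832
  k4 = f(1.000000, -0.690282) = 0.572934
  y ← -1.056698 + (0.5/6)·(k1 + 2k2 + 2k3 + k4) = -0.697881
y(1) ≈ -0.6979

-0.6979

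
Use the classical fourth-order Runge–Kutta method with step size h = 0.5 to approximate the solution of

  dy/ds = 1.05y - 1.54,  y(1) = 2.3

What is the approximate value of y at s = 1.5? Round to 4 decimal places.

RK4: k1 = f(s_n, y_n); k2 = f(s_n + h/2, y_n + (h/2)·k1); k3 = f(s_n + h/2, y_n + (h/2)·k2); k4 = f(s_n + h, y_n + h·k3); y_{n+1} = y_n + (h/6)·(k1 + 2k2 + 2k3 + k4).
s=1.000000, y=2.300000:
  k1 = f(1.000000, 2.300000) = 0.875000
  k2 = f(1.250000, 2.518750) = 1.104687
  k3 = f(1.250000, 2.576172) = 1.164980
  k4 = f(1.500000, 2.882490) = 1.486615
  y ← 2.300000 + (0.5/6)·(k1 + 2k2 + 2k3 + k4) = 2.875079
y(1.5) ≈ 2.8751

2.8751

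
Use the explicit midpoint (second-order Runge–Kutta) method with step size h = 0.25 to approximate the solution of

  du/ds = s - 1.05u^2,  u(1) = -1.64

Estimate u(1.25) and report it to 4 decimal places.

-2.2747

Midpoint: k1 = f(s_n, u_n); k2 = f(s_n + h/2, u_n + (h/2)·k1); u_{n+1} = u_n + h·k2.
s=1.000000, u=-1.640000:
  k1 = f(1.000000, -1.640000) = -1.824080
  k2 = f(1.125000, -1.868010) = -2.538934
  u ← -1.640000 + 0.25·(-2.538934) = -2.274734
u(1.25) ≈ -2.2747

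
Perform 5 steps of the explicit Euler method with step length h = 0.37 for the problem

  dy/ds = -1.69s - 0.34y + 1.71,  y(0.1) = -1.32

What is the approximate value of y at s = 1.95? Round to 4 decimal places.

Euler: y_{n+1} = y_n + h·f(s_n, y_n).
s=0.100000, y=-1.320000: f=1.989800 → y ← -1.320000 + 0.37·1.989800 = -0.583774
s=0.470000, y=-0.583774: f=1.114183 → y ← -0.583774 + 0.37·1.114183 = -0.171526
s=0.840000, y=-0.171526: f=0.348719 → y ← -0.171526 + 0.37·0.348719 = -0.042500
s=1.210000, y=-0.042500: f=-0.320450 → y ← -0.042500 + 0.37·(-0.320450) = -0.161067
s=1.580000, y=-0.161067: f=-0.905437 → y ← -0.161067 + 0.37·(-0.905437) = -0.496079
y(1.95) ≈ -0.4961

-0.4961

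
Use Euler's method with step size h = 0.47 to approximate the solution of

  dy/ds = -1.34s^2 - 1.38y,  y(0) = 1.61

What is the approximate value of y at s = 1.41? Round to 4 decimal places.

-0.5355

Euler: y_{n+1} = y_n + h·f(s_n, y_n).
s=0.000000, y=1.610000: f=-2.221800 → y ← 1.610000 + 0.47·(-2.221800) = 0.565754
s=0.470000, y=0.565754: f=-1.076747 → y ← 0.565754 + 0.47·(-1.076747) = 0.059683
s=0.940000, y=0.059683: f=-1.266387 → y ← 0.059683 + 0.47·(-1.266387) = -0.535519
y(1.41) ≈ -0.5355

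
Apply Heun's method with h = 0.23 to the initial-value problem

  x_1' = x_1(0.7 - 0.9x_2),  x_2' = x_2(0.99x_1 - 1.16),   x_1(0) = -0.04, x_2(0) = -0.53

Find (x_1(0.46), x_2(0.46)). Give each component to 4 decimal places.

Heun on (x_1,x_2): k1 = f(s_n, state_n); k2 = f(s_n + h, state_n + h·k1); state_{n+1} = state_n + (h/2)·(k1 + k2).
0.000000: (-0.040000, -0.530000)
  k1 = (-0.047080, 0.635788)
  predictor → (-0.050828, -0.383769)
  k2 = (-0.053136, 0.464483)
  → (-0.051525, -0.403469)
0.230000: (-0.051525, -0.403469)
  k1 = (-0.054777, 0.488605)
  predictor → (-0.064124, -0.291090)
  k2 = (-0.061686, 0.356143)
  → (-0.064918, -0.306323)
(x_1(0.46), x_2(0.46)) ≈ (-0.0649, -0.3063)

-0.0649, -0.3063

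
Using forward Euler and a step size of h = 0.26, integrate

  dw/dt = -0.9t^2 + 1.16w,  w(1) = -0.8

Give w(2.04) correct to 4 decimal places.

Euler: w_{n+1} = w_n + h·f(t_n, w_n).
t=1.000000, w=-0.800000: f=-1.828000 → w ← -0.800000 + 0.26·(-1.828000) = -1.275280
t=1.260000, w=-1.275280: f=-2.908165 → w ← -1.275280 + 0.26·(-2.908165) = -2.031403
t=1.520000, w=-2.031403: f=-4.435787 → w ← -2.031403 + 0.26·(-4.435787) = -3.184708
t=1.780000, w=-3.184708: f=-6.545821 → w ← -3.184708 + 0.26·(-6.545821) = -4.886621
w(2.04) ≈ -4.8866

-4.8866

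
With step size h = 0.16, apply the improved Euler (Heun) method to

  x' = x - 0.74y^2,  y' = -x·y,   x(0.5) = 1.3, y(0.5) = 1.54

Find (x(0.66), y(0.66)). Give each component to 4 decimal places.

Heun on (x,y): k1 = f(t_n, state_n); k2 = f(t_n + h, state_n + h·k1); state_{n+1} = state_n + (h/2)·(k1 + k2).
0.500000: (1.300000, 1.540000)
  k1 = (-0.454984, -2.002000)
  predictor → (1.227203, 1.219680)
  k2 = (0.126364, -1.496794)
  → (1.273710, 1.260096)
(x(0.66), y(0.66)) ≈ (1.2737, 1.2601)

1.2737, 1.2601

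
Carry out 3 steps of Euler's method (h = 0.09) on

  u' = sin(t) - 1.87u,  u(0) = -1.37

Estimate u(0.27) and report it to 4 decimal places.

Euler: u_{n+1} = u_n + h·f(t_n, u_n).
t=0.000000, u=-1.370000: f=2.561900 → u ← -1.370000 + 0.09·2.561900 = -1.139429
t=0.090000, u=-1.139429: f=2.220611 → u ← -1.139429 + 0.09·2.220611 = -0.939574
t=0.180000, u=-0.939574: f=1.936033 → u ← -0.939574 + 0.09·1.936033 = -0.765331
u(0.27) ≈ -0.7653

-0.7653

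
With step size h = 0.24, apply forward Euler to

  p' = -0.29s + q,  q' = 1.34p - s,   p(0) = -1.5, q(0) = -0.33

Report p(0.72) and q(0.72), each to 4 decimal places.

-2.1550, -2.0690

Euler on (p,q): p_{n+1} = p_n + h·p', q_{n+1} = q_n + h·q'.
0.000000: (-1.500000, -0.330000); f=(-0.330000, -2.010000) → (-1.579200, -0.812400)
0.240000: (-1.579200, -0.812400); f=(-0.882000, -2.356128) → (-1.790880, -1.377871)
0.480000: (-1.790880, -1.377871); f=(-1.517071, -2.879779) → (-2.154977, -2.069018)
(p(0.72), q(0.72)) ≈ (-2.1550, -2.0690)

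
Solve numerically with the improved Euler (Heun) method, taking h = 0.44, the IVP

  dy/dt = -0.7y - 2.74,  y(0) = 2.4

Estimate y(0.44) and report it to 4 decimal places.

Heun: k1 = f(t_n, y_n); k2 = f(t_n + h, y_n + h·k1); y_{n+1} = y_n + (h/2)·(k1 + k2).
t=0.000000, y=2.400000:
  k1 = f(0.000000, 2.400000) = -4.420000
  k2 = f(0.440000, 0.455200) = -3.058640
  y ← 2.400000 + (0.44/2)·(-4.420000 + (-3.058640)) = 0.754699
y(0.44) ≈ 0.7547

0.7547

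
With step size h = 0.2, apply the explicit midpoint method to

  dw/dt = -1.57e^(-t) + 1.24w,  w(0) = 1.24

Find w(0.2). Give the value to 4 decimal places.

Midpoint: k1 = f(t_n, w_n); k2 = f(t_n + h/2, w_n + (h/2)·k1); w_{n+1} = w_n + h·k2.
t=0.000000, w=1.240000:
  k1 = f(0.000000, 1.240000) = -0.032400
  k2 = f(0.100000, 1.236760) = 0.112988
  w ← 1.240000 + 0.2·0.112988 = 1.262598
w(0.2) ≈ 1.2626

1.2626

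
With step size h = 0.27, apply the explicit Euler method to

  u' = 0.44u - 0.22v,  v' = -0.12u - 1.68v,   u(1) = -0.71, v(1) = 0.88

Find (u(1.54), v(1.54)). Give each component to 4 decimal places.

Euler on (u,v): u_{n+1} = u_n + h·u', v_{n+1} = v_n + h·v'.
1.000000: (-0.710000, 0.880000); f=(-0.506000, -1.393200) → (-0.846620, 0.503836)
1.270000: (-0.846620, 0.503836); f=(-0.483357, -0.744850) → (-0.977126, 0.302726)
(u(1.54), v(1.54)) ≈ (-0.9771, 0.3027)

-0.9771, 0.3027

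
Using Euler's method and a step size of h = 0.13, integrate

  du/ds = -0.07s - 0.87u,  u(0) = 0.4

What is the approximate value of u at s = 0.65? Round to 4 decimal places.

Euler: u_{n+1} = u_n + h·f(s_n, u_n).
s=0.000000, u=0.400000: f=-0.348000 → u ← 0.400000 + 0.13·(-0.348000) = 0.354760
s=0.130000, u=0.354760: f=-0.317741 → u ← 0.354760 + 0.13·(-0.317741) = 0.313454
s=0.260000, u=0.313454: f=-0.290905 → u ← 0.313454 + 0.13·(-0.290905) = 0.275636
s=0.390000, u=0.275636: f=-0.267103 → u ← 0.275636 + 0.13·(-0.267103) = 0.240913
s=0.520000, u=0.240913: f=-0.245994 → u ← 0.240913 + 0.13·(-0.245994) = 0.208933
u(0.65) ≈ 0.2089

0.2089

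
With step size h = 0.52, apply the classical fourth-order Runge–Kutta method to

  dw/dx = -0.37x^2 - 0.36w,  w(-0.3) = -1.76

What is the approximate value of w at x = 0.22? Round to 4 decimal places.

RK4: k1 = f(x_n, w_n); k2 = f(x_n + h/2, w_n + (h/2)·k1); k3 = f(x_n + h/2, w_n + (h/2)·k2); k4 = f(x_n + h, w_n + h·k3); w_{n+1} = w_n + (h/6)·(k1 + 2k2 + 2k3 + k4).
x=-0.300000, w=-1.760000:
  k1 = f(-0.300000, -1.760000) = 0.600300
  k2 = f(-0.040000, -1.603922) = 0.576820
  k3 = f(-0.040000, -1.610027) = 0.579018
  k4 = f(0.220000, -1.458911) = 0.507300
  w ← -1.760000 + (0.52/6)·(k1 + 2k2 + 2k3 + k4) = -1.463663
w(0.22) ≈ -1.4637

-1.4637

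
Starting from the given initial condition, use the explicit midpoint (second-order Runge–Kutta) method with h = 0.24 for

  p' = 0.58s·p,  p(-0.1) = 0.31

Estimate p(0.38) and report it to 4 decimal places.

0.3222

Midpoint: k1 = f(s_n, p_n); k2 = f(s_n + h/2, p_n + (h/2)·k1); p_{n+1} = p_n + h·k2.
s=-0.100000, p=0.310000:
  k1 = f(-0.100000, 0.310000) = -0.017980
  k2 = f(0.020000, 0.307842) = 0.003571
  p ← 0.310000 + 0.24·0.003571 = 0.310857
s=0.140000, p=0.310857:
  k1 = f(0.140000, 0.310857) = 0.025242
  k2 = f(0.260000, 0.313886) = 0.047334
  p ← 0.310857 + 0.24·0.047334 = 0.322217
p(0.38) ≈ 0.3222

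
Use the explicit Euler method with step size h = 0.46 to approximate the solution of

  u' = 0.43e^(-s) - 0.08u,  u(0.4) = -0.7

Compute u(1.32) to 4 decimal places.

-0.4380

Euler: u_{n+1} = u_n + h·f(s_n, u_n).
s=0.400000, u=-0.700000: f=0.344238 → u ← -0.700000 + 0.46·0.344238 = -0.541651
s=0.860000, u=-0.541651: f=0.225292 → u ← -0.541651 + 0.46·0.225292 = -0.438016
u(1.32) ≈ -0.4380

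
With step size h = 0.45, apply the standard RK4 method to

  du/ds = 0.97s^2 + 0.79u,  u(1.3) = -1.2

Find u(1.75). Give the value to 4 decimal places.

RK4: k1 = f(s_n, u_n); k2 = f(s_n + h/2, u_n + (h/2)·k1); k3 = f(s_n + h/2, u_n + (h/2)·k2); k4 = f(s_n + h, u_n + h·k3); u_{n+1} = u_n + (h/6)·(k1 + 2k2 + 2k3 + k4).
s=1.300000, u=-1.200000:
  k1 = f(1.300000, -1.200000) = 0.691300
  k2 = f(1.525000, -1.044458) = 1.430735
  k3 = f(1.525000, -0.878085) = 1.562169
  k4 = f(1.750000, -0.497024) = 2.577976
  u ← -1.200000 + (0.45/6)·(k1 + 2k2 + 2k3 + k4) = -0.505869
u(1.75) ≈ -0.5059

-0.5059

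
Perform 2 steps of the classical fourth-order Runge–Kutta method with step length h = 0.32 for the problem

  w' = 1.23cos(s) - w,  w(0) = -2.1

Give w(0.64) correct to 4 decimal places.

-0.5712

RK4: k1 = f(s_n, w_n); k2 = f(s_n + h/2, w_n + (h/2)·k1); k3 = f(s_n + h/2, w_n + (h/2)·k2); k4 = f(s_n + h, w_n + h·k3); w_{n+1} = w_n + (h/6)·(k1 + 2k2 + 2k3 + k4).
s=0.000000, w=-2.100000:
  k1 = f(0.000000, -2.100000) = 3.330000
  k2 = f(0.160000, -1.567200) = 2.781490
  k3 = f(0.160000, -1.654962) = 2.869251
  k4 = f(0.320000, -1.181840) = 2.349399
  w ← -2.100000 + (0.32/6)·(k1 + 2k2 + 2k3 + k4) = -1.194353
s=0.320000, w=-1.194353:
  k1 = f(0.320000, -1.194353) = 2.361913
  k2 = f(0.480000, -0.816447) = 1.907451
  k3 = f(0.480000, -0.889161) = 1.980165
  k4 = f(0.640000, -0.560700) = 1.547278
  w ← -1.194353 + (0.32/6)·(k1 + 2k2 + 2k3 + k4) = -0.571184
w(0.64) ≈ -0.5712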